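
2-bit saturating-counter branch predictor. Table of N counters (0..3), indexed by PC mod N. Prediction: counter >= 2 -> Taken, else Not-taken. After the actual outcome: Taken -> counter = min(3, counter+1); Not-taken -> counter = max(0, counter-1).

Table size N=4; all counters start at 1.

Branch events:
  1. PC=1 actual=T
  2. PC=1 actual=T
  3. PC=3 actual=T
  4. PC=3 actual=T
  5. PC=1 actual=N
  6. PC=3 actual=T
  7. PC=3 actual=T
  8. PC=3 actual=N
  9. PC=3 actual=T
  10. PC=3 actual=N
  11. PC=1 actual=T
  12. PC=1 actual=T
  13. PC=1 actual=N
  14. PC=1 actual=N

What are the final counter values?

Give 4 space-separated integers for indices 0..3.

Ev 1: PC=1 idx=1 pred=N actual=T -> ctr[1]=2
Ev 2: PC=1 idx=1 pred=T actual=T -> ctr[1]=3
Ev 3: PC=3 idx=3 pred=N actual=T -> ctr[3]=2
Ev 4: PC=3 idx=3 pred=T actual=T -> ctr[3]=3
Ev 5: PC=1 idx=1 pred=T actual=N -> ctr[1]=2
Ev 6: PC=3 idx=3 pred=T actual=T -> ctr[3]=3
Ev 7: PC=3 idx=3 pred=T actual=T -> ctr[3]=3
Ev 8: PC=3 idx=3 pred=T actual=N -> ctr[3]=2
Ev 9: PC=3 idx=3 pred=T actual=T -> ctr[3]=3
Ev 10: PC=3 idx=3 pred=T actual=N -> ctr[3]=2
Ev 11: PC=1 idx=1 pred=T actual=T -> ctr[1]=3
Ev 12: PC=1 idx=1 pred=T actual=T -> ctr[1]=3
Ev 13: PC=1 idx=1 pred=T actual=N -> ctr[1]=2
Ev 14: PC=1 idx=1 pred=T actual=N -> ctr[1]=1

Answer: 1 1 1 2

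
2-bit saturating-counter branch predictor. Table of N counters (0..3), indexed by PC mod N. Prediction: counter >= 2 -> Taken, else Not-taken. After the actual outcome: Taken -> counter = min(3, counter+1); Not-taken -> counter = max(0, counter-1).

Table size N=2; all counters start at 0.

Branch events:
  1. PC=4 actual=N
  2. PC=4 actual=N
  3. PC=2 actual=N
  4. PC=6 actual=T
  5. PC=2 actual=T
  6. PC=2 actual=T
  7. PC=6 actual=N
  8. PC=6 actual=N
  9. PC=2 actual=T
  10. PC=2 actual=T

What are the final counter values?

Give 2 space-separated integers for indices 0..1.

Answer: 3 0

Derivation:
Ev 1: PC=4 idx=0 pred=N actual=N -> ctr[0]=0
Ev 2: PC=4 idx=0 pred=N actual=N -> ctr[0]=0
Ev 3: PC=2 idx=0 pred=N actual=N -> ctr[0]=0
Ev 4: PC=6 idx=0 pred=N actual=T -> ctr[0]=1
Ev 5: PC=2 idx=0 pred=N actual=T -> ctr[0]=2
Ev 6: PC=2 idx=0 pred=T actual=T -> ctr[0]=3
Ev 7: PC=6 idx=0 pred=T actual=N -> ctr[0]=2
Ev 8: PC=6 idx=0 pred=T actual=N -> ctr[0]=1
Ev 9: PC=2 idx=0 pred=N actual=T -> ctr[0]=2
Ev 10: PC=2 idx=0 pred=T actual=T -> ctr[0]=3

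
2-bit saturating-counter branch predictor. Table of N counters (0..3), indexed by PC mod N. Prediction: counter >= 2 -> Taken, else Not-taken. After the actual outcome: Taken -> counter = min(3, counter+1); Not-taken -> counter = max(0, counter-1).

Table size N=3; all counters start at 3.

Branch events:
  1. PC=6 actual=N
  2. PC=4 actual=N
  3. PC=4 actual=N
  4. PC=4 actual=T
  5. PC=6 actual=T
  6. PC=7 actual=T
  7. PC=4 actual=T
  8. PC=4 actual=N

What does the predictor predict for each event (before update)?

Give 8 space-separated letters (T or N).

Answer: T T T N T T T T

Derivation:
Ev 1: PC=6 idx=0 pred=T actual=N -> ctr[0]=2
Ev 2: PC=4 idx=1 pred=T actual=N -> ctr[1]=2
Ev 3: PC=4 idx=1 pred=T actual=N -> ctr[1]=1
Ev 4: PC=4 idx=1 pred=N actual=T -> ctr[1]=2
Ev 5: PC=6 idx=0 pred=T actual=T -> ctr[0]=3
Ev 6: PC=7 idx=1 pred=T actual=T -> ctr[1]=3
Ev 7: PC=4 idx=1 pred=T actual=T -> ctr[1]=3
Ev 8: PC=4 idx=1 pred=T actual=N -> ctr[1]=2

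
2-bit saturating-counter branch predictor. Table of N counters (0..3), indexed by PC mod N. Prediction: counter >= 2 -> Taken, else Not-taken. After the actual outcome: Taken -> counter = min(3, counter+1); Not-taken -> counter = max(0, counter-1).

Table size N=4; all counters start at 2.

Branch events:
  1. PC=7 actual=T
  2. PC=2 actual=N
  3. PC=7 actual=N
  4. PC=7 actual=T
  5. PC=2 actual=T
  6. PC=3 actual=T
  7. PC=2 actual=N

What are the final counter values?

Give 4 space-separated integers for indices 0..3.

Ev 1: PC=7 idx=3 pred=T actual=T -> ctr[3]=3
Ev 2: PC=2 idx=2 pred=T actual=N -> ctr[2]=1
Ev 3: PC=7 idx=3 pred=T actual=N -> ctr[3]=2
Ev 4: PC=7 idx=3 pred=T actual=T -> ctr[3]=3
Ev 5: PC=2 idx=2 pred=N actual=T -> ctr[2]=2
Ev 6: PC=3 idx=3 pred=T actual=T -> ctr[3]=3
Ev 7: PC=2 idx=2 pred=T actual=N -> ctr[2]=1

Answer: 2 2 1 3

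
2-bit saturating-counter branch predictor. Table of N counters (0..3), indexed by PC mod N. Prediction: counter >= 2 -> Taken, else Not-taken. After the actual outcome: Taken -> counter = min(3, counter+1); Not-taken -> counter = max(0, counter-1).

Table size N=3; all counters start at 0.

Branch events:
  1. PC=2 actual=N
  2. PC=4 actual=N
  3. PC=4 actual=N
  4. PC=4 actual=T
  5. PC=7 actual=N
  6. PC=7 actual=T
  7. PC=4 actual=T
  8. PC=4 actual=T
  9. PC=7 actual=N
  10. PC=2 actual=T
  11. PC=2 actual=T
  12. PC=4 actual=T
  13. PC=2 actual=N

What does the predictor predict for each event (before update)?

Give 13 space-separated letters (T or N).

Ev 1: PC=2 idx=2 pred=N actual=N -> ctr[2]=0
Ev 2: PC=4 idx=1 pred=N actual=N -> ctr[1]=0
Ev 3: PC=4 idx=1 pred=N actual=N -> ctr[1]=0
Ev 4: PC=4 idx=1 pred=N actual=T -> ctr[1]=1
Ev 5: PC=7 idx=1 pred=N actual=N -> ctr[1]=0
Ev 6: PC=7 idx=1 pred=N actual=T -> ctr[1]=1
Ev 7: PC=4 idx=1 pred=N actual=T -> ctr[1]=2
Ev 8: PC=4 idx=1 pred=T actual=T -> ctr[1]=3
Ev 9: PC=7 idx=1 pred=T actual=N -> ctr[1]=2
Ev 10: PC=2 idx=2 pred=N actual=T -> ctr[2]=1
Ev 11: PC=2 idx=2 pred=N actual=T -> ctr[2]=2
Ev 12: PC=4 idx=1 pred=T actual=T -> ctr[1]=3
Ev 13: PC=2 idx=2 pred=T actual=N -> ctr[2]=1

Answer: N N N N N N N T T N N T T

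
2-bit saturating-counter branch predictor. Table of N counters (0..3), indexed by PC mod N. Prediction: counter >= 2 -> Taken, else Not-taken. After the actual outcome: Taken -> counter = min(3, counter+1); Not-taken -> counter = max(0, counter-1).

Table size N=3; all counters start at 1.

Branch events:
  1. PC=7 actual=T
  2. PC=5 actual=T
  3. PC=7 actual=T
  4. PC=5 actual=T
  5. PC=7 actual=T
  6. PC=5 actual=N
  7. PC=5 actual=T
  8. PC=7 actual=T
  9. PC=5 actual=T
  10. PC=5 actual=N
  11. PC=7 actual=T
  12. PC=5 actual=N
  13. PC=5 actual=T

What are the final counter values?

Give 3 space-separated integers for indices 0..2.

Answer: 1 3 2

Derivation:
Ev 1: PC=7 idx=1 pred=N actual=T -> ctr[1]=2
Ev 2: PC=5 idx=2 pred=N actual=T -> ctr[2]=2
Ev 3: PC=7 idx=1 pred=T actual=T -> ctr[1]=3
Ev 4: PC=5 idx=2 pred=T actual=T -> ctr[2]=3
Ev 5: PC=7 idx=1 pred=T actual=T -> ctr[1]=3
Ev 6: PC=5 idx=2 pred=T actual=N -> ctr[2]=2
Ev 7: PC=5 idx=2 pred=T actual=T -> ctr[2]=3
Ev 8: PC=7 idx=1 pred=T actual=T -> ctr[1]=3
Ev 9: PC=5 idx=2 pred=T actual=T -> ctr[2]=3
Ev 10: PC=5 idx=2 pred=T actual=N -> ctr[2]=2
Ev 11: PC=7 idx=1 pred=T actual=T -> ctr[1]=3
Ev 12: PC=5 idx=2 pred=T actual=N -> ctr[2]=1
Ev 13: PC=5 idx=2 pred=N actual=T -> ctr[2]=2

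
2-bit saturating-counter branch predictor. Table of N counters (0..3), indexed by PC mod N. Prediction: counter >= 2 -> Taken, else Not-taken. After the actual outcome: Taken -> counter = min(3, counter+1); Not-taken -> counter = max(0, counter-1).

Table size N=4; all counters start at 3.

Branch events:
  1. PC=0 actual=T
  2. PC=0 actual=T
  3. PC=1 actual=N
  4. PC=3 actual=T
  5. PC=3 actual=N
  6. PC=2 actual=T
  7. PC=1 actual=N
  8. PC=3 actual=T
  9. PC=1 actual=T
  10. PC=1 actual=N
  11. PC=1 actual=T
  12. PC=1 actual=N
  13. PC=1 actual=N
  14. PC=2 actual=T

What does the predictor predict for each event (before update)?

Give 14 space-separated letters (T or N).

Answer: T T T T T T T T N T N T N T

Derivation:
Ev 1: PC=0 idx=0 pred=T actual=T -> ctr[0]=3
Ev 2: PC=0 idx=0 pred=T actual=T -> ctr[0]=3
Ev 3: PC=1 idx=1 pred=T actual=N -> ctr[1]=2
Ev 4: PC=3 idx=3 pred=T actual=T -> ctr[3]=3
Ev 5: PC=3 idx=3 pred=T actual=N -> ctr[3]=2
Ev 6: PC=2 idx=2 pred=T actual=T -> ctr[2]=3
Ev 7: PC=1 idx=1 pred=T actual=N -> ctr[1]=1
Ev 8: PC=3 idx=3 pred=T actual=T -> ctr[3]=3
Ev 9: PC=1 idx=1 pred=N actual=T -> ctr[1]=2
Ev 10: PC=1 idx=1 pred=T actual=N -> ctr[1]=1
Ev 11: PC=1 idx=1 pred=N actual=T -> ctr[1]=2
Ev 12: PC=1 idx=1 pred=T actual=N -> ctr[1]=1
Ev 13: PC=1 idx=1 pred=N actual=N -> ctr[1]=0
Ev 14: PC=2 idx=2 pred=T actual=T -> ctr[2]=3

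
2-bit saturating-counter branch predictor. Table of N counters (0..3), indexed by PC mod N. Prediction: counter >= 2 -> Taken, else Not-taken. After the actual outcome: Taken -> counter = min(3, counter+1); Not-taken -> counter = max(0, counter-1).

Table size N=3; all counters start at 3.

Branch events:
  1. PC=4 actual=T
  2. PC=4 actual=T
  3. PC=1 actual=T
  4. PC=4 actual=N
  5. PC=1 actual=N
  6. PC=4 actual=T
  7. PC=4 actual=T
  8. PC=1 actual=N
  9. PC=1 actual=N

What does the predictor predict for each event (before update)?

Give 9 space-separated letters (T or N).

Answer: T T T T T N T T T

Derivation:
Ev 1: PC=4 idx=1 pred=T actual=T -> ctr[1]=3
Ev 2: PC=4 idx=1 pred=T actual=T -> ctr[1]=3
Ev 3: PC=1 idx=1 pred=T actual=T -> ctr[1]=3
Ev 4: PC=4 idx=1 pred=T actual=N -> ctr[1]=2
Ev 5: PC=1 idx=1 pred=T actual=N -> ctr[1]=1
Ev 6: PC=4 idx=1 pred=N actual=T -> ctr[1]=2
Ev 7: PC=4 idx=1 pred=T actual=T -> ctr[1]=3
Ev 8: PC=1 idx=1 pred=T actual=N -> ctr[1]=2
Ev 9: PC=1 idx=1 pred=T actual=N -> ctr[1]=1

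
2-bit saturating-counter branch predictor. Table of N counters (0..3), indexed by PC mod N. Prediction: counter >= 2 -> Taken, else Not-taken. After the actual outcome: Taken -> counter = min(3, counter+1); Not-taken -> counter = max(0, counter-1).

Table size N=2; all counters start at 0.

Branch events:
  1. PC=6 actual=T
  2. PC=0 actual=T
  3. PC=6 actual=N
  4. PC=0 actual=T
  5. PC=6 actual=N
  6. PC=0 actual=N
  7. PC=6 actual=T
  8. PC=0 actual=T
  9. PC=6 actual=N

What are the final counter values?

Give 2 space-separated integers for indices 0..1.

Ev 1: PC=6 idx=0 pred=N actual=T -> ctr[0]=1
Ev 2: PC=0 idx=0 pred=N actual=T -> ctr[0]=2
Ev 3: PC=6 idx=0 pred=T actual=N -> ctr[0]=1
Ev 4: PC=0 idx=0 pred=N actual=T -> ctr[0]=2
Ev 5: PC=6 idx=0 pred=T actual=N -> ctr[0]=1
Ev 6: PC=0 idx=0 pred=N actual=N -> ctr[0]=0
Ev 7: PC=6 idx=0 pred=N actual=T -> ctr[0]=1
Ev 8: PC=0 idx=0 pred=N actual=T -> ctr[0]=2
Ev 9: PC=6 idx=0 pred=T actual=N -> ctr[0]=1

Answer: 1 0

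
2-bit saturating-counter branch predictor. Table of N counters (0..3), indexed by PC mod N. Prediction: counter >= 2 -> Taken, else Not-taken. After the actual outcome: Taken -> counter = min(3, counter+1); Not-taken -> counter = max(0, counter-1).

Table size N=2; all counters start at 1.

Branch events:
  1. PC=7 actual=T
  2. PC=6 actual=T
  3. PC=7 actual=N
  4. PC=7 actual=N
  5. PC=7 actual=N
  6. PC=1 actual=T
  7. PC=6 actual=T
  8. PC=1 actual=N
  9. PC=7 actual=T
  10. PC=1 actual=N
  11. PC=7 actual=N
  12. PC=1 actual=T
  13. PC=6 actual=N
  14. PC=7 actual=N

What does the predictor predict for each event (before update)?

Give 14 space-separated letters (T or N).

Answer: N N T N N N T N N N N N T N

Derivation:
Ev 1: PC=7 idx=1 pred=N actual=T -> ctr[1]=2
Ev 2: PC=6 idx=0 pred=N actual=T -> ctr[0]=2
Ev 3: PC=7 idx=1 pred=T actual=N -> ctr[1]=1
Ev 4: PC=7 idx=1 pred=N actual=N -> ctr[1]=0
Ev 5: PC=7 idx=1 pred=N actual=N -> ctr[1]=0
Ev 6: PC=1 idx=1 pred=N actual=T -> ctr[1]=1
Ev 7: PC=6 idx=0 pred=T actual=T -> ctr[0]=3
Ev 8: PC=1 idx=1 pred=N actual=N -> ctr[1]=0
Ev 9: PC=7 idx=1 pred=N actual=T -> ctr[1]=1
Ev 10: PC=1 idx=1 pred=N actual=N -> ctr[1]=0
Ev 11: PC=7 idx=1 pred=N actual=N -> ctr[1]=0
Ev 12: PC=1 idx=1 pred=N actual=T -> ctr[1]=1
Ev 13: PC=6 idx=0 pred=T actual=N -> ctr[0]=2
Ev 14: PC=7 idx=1 pred=N actual=N -> ctr[1]=0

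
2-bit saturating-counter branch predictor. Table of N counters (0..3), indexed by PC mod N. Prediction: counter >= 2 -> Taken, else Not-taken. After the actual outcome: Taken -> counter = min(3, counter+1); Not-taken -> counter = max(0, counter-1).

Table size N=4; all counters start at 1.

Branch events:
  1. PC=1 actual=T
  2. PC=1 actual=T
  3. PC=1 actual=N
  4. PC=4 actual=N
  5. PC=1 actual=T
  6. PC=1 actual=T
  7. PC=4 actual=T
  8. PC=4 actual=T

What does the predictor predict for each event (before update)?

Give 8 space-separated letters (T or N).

Ev 1: PC=1 idx=1 pred=N actual=T -> ctr[1]=2
Ev 2: PC=1 idx=1 pred=T actual=T -> ctr[1]=3
Ev 3: PC=1 idx=1 pred=T actual=N -> ctr[1]=2
Ev 4: PC=4 idx=0 pred=N actual=N -> ctr[0]=0
Ev 5: PC=1 idx=1 pred=T actual=T -> ctr[1]=3
Ev 6: PC=1 idx=1 pred=T actual=T -> ctr[1]=3
Ev 7: PC=4 idx=0 pred=N actual=T -> ctr[0]=1
Ev 8: PC=4 idx=0 pred=N actual=T -> ctr[0]=2

Answer: N T T N T T N N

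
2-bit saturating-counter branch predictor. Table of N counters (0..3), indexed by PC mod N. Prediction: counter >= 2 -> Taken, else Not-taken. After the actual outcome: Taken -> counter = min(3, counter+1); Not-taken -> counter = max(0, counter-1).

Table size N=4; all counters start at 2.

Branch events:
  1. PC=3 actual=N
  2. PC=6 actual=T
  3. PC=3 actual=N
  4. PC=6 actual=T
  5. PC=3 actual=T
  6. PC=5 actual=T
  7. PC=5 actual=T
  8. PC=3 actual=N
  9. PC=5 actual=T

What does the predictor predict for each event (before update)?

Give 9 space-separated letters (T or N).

Answer: T T N T N T T N T

Derivation:
Ev 1: PC=3 idx=3 pred=T actual=N -> ctr[3]=1
Ev 2: PC=6 idx=2 pred=T actual=T -> ctr[2]=3
Ev 3: PC=3 idx=3 pred=N actual=N -> ctr[3]=0
Ev 4: PC=6 idx=2 pred=T actual=T -> ctr[2]=3
Ev 5: PC=3 idx=3 pred=N actual=T -> ctr[3]=1
Ev 6: PC=5 idx=1 pred=T actual=T -> ctr[1]=3
Ev 7: PC=5 idx=1 pred=T actual=T -> ctr[1]=3
Ev 8: PC=3 idx=3 pred=N actual=N -> ctr[3]=0
Ev 9: PC=5 idx=1 pred=T actual=T -> ctr[1]=3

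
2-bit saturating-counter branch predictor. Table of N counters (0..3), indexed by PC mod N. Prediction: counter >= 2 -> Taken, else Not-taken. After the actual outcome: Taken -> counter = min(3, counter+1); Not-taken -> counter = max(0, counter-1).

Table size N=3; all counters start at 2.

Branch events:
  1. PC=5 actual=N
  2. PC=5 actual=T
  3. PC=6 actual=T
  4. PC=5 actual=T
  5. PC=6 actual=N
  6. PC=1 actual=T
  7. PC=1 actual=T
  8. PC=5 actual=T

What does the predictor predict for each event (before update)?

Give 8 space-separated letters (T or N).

Answer: T N T T T T T T

Derivation:
Ev 1: PC=5 idx=2 pred=T actual=N -> ctr[2]=1
Ev 2: PC=5 idx=2 pred=N actual=T -> ctr[2]=2
Ev 3: PC=6 idx=0 pred=T actual=T -> ctr[0]=3
Ev 4: PC=5 idx=2 pred=T actual=T -> ctr[2]=3
Ev 5: PC=6 idx=0 pred=T actual=N -> ctr[0]=2
Ev 6: PC=1 idx=1 pred=T actual=T -> ctr[1]=3
Ev 7: PC=1 idx=1 pred=T actual=T -> ctr[1]=3
Ev 8: PC=5 idx=2 pred=T actual=T -> ctr[2]=3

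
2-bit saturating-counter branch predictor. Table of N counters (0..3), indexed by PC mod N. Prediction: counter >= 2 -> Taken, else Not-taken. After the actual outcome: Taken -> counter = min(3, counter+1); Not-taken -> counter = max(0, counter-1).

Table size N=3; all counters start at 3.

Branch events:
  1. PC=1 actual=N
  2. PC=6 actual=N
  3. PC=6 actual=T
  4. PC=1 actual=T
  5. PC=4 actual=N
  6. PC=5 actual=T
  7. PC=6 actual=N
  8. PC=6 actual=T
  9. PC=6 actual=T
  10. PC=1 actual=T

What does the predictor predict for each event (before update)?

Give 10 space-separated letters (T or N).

Answer: T T T T T T T T T T

Derivation:
Ev 1: PC=1 idx=1 pred=T actual=N -> ctr[1]=2
Ev 2: PC=6 idx=0 pred=T actual=N -> ctr[0]=2
Ev 3: PC=6 idx=0 pred=T actual=T -> ctr[0]=3
Ev 4: PC=1 idx=1 pred=T actual=T -> ctr[1]=3
Ev 5: PC=4 idx=1 pred=T actual=N -> ctr[1]=2
Ev 6: PC=5 idx=2 pred=T actual=T -> ctr[2]=3
Ev 7: PC=6 idx=0 pred=T actual=N -> ctr[0]=2
Ev 8: PC=6 idx=0 pred=T actual=T -> ctr[0]=3
Ev 9: PC=6 idx=0 pred=T actual=T -> ctr[0]=3
Ev 10: PC=1 idx=1 pred=T actual=T -> ctr[1]=3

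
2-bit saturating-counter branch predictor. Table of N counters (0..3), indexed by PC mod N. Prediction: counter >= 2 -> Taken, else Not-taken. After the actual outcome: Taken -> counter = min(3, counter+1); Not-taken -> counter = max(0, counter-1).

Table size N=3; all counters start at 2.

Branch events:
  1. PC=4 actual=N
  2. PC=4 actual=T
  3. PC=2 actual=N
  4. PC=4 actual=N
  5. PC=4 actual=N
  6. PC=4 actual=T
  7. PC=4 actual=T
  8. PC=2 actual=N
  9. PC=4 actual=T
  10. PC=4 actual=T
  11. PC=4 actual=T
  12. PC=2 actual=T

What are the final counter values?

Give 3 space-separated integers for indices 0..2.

Ev 1: PC=4 idx=1 pred=T actual=N -> ctr[1]=1
Ev 2: PC=4 idx=1 pred=N actual=T -> ctr[1]=2
Ev 3: PC=2 idx=2 pred=T actual=N -> ctr[2]=1
Ev 4: PC=4 idx=1 pred=T actual=N -> ctr[1]=1
Ev 5: PC=4 idx=1 pred=N actual=N -> ctr[1]=0
Ev 6: PC=4 idx=1 pred=N actual=T -> ctr[1]=1
Ev 7: PC=4 idx=1 pred=N actual=T -> ctr[1]=2
Ev 8: PC=2 idx=2 pred=N actual=N -> ctr[2]=0
Ev 9: PC=4 idx=1 pred=T actual=T -> ctr[1]=3
Ev 10: PC=4 idx=1 pred=T actual=T -> ctr[1]=3
Ev 11: PC=4 idx=1 pred=T actual=T -> ctr[1]=3
Ev 12: PC=2 idx=2 pred=N actual=T -> ctr[2]=1

Answer: 2 3 1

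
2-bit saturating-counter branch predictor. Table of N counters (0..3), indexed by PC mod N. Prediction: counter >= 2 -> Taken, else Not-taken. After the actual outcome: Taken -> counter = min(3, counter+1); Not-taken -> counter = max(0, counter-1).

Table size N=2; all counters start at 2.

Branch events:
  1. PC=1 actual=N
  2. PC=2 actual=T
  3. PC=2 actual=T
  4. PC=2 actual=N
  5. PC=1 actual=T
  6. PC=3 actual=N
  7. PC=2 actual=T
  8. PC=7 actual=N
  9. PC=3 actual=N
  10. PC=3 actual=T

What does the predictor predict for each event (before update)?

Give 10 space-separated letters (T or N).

Ev 1: PC=1 idx=1 pred=T actual=N -> ctr[1]=1
Ev 2: PC=2 idx=0 pred=T actual=T -> ctr[0]=3
Ev 3: PC=2 idx=0 pred=T actual=T -> ctr[0]=3
Ev 4: PC=2 idx=0 pred=T actual=N -> ctr[0]=2
Ev 5: PC=1 idx=1 pred=N actual=T -> ctr[1]=2
Ev 6: PC=3 idx=1 pred=T actual=N -> ctr[1]=1
Ev 7: PC=2 idx=0 pred=T actual=T -> ctr[0]=3
Ev 8: PC=7 idx=1 pred=N actual=N -> ctr[1]=0
Ev 9: PC=3 idx=1 pred=N actual=N -> ctr[1]=0
Ev 10: PC=3 idx=1 pred=N actual=T -> ctr[1]=1

Answer: T T T T N T T N N N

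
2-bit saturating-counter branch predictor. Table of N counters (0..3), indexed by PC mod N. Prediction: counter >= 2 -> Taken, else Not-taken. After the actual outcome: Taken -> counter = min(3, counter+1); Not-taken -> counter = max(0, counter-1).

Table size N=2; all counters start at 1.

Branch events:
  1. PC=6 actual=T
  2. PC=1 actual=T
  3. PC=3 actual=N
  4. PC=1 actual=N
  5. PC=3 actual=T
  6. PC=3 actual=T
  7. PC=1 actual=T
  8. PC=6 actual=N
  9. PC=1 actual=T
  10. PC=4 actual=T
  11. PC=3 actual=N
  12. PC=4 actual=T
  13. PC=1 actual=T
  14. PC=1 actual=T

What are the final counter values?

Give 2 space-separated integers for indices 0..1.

Answer: 3 3

Derivation:
Ev 1: PC=6 idx=0 pred=N actual=T -> ctr[0]=2
Ev 2: PC=1 idx=1 pred=N actual=T -> ctr[1]=2
Ev 3: PC=3 idx=1 pred=T actual=N -> ctr[1]=1
Ev 4: PC=1 idx=1 pred=N actual=N -> ctr[1]=0
Ev 5: PC=3 idx=1 pred=N actual=T -> ctr[1]=1
Ev 6: PC=3 idx=1 pred=N actual=T -> ctr[1]=2
Ev 7: PC=1 idx=1 pred=T actual=T -> ctr[1]=3
Ev 8: PC=6 idx=0 pred=T actual=N -> ctr[0]=1
Ev 9: PC=1 idx=1 pred=T actual=T -> ctr[1]=3
Ev 10: PC=4 idx=0 pred=N actual=T -> ctr[0]=2
Ev 11: PC=3 idx=1 pred=T actual=N -> ctr[1]=2
Ev 12: PC=4 idx=0 pred=T actual=T -> ctr[0]=3
Ev 13: PC=1 idx=1 pred=T actual=T -> ctr[1]=3
Ev 14: PC=1 idx=1 pred=T actual=T -> ctr[1]=3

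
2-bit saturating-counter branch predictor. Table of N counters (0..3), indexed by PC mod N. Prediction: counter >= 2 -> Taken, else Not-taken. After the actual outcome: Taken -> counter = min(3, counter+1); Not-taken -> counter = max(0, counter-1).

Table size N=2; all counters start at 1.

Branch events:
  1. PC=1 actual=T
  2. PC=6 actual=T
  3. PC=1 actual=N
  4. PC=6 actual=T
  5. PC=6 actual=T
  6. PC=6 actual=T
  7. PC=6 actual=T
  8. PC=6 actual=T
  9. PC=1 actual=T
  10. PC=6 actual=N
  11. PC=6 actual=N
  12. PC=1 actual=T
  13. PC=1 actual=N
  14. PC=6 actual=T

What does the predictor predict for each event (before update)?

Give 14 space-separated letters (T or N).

Answer: N N T T T T T T N T T T T N

Derivation:
Ev 1: PC=1 idx=1 pred=N actual=T -> ctr[1]=2
Ev 2: PC=6 idx=0 pred=N actual=T -> ctr[0]=2
Ev 3: PC=1 idx=1 pred=T actual=N -> ctr[1]=1
Ev 4: PC=6 idx=0 pred=T actual=T -> ctr[0]=3
Ev 5: PC=6 idx=0 pred=T actual=T -> ctr[0]=3
Ev 6: PC=6 idx=0 pred=T actual=T -> ctr[0]=3
Ev 7: PC=6 idx=0 pred=T actual=T -> ctr[0]=3
Ev 8: PC=6 idx=0 pred=T actual=T -> ctr[0]=3
Ev 9: PC=1 idx=1 pred=N actual=T -> ctr[1]=2
Ev 10: PC=6 idx=0 pred=T actual=N -> ctr[0]=2
Ev 11: PC=6 idx=0 pred=T actual=N -> ctr[0]=1
Ev 12: PC=1 idx=1 pred=T actual=T -> ctr[1]=3
Ev 13: PC=1 idx=1 pred=T actual=N -> ctr[1]=2
Ev 14: PC=6 idx=0 pred=N actual=T -> ctr[0]=2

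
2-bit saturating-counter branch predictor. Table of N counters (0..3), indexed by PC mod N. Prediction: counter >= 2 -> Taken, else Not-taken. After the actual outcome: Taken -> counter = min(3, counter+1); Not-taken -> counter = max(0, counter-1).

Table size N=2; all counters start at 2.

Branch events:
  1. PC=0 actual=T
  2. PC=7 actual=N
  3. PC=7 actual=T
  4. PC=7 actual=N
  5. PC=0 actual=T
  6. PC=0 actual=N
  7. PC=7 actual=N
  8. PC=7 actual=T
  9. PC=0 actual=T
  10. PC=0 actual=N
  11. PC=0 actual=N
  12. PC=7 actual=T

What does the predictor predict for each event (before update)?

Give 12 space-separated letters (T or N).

Answer: T T N T T T N N T T T N

Derivation:
Ev 1: PC=0 idx=0 pred=T actual=T -> ctr[0]=3
Ev 2: PC=7 idx=1 pred=T actual=N -> ctr[1]=1
Ev 3: PC=7 idx=1 pred=N actual=T -> ctr[1]=2
Ev 4: PC=7 idx=1 pred=T actual=N -> ctr[1]=1
Ev 5: PC=0 idx=0 pred=T actual=T -> ctr[0]=3
Ev 6: PC=0 idx=0 pred=T actual=N -> ctr[0]=2
Ev 7: PC=7 idx=1 pred=N actual=N -> ctr[1]=0
Ev 8: PC=7 idx=1 pred=N actual=T -> ctr[1]=1
Ev 9: PC=0 idx=0 pred=T actual=T -> ctr[0]=3
Ev 10: PC=0 idx=0 pred=T actual=N -> ctr[0]=2
Ev 11: PC=0 idx=0 pred=T actual=N -> ctr[0]=1
Ev 12: PC=7 idx=1 pred=N actual=T -> ctr[1]=2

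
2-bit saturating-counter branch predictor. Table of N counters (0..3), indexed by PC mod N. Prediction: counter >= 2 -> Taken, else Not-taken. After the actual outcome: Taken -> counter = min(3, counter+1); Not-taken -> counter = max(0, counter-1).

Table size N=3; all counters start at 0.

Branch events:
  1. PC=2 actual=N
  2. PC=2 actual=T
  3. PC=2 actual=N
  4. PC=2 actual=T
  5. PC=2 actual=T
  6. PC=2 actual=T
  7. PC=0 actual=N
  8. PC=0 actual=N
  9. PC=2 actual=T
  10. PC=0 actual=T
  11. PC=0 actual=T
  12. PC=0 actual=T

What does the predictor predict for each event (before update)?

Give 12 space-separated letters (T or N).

Ev 1: PC=2 idx=2 pred=N actual=N -> ctr[2]=0
Ev 2: PC=2 idx=2 pred=N actual=T -> ctr[2]=1
Ev 3: PC=2 idx=2 pred=N actual=N -> ctr[2]=0
Ev 4: PC=2 idx=2 pred=N actual=T -> ctr[2]=1
Ev 5: PC=2 idx=2 pred=N actual=T -> ctr[2]=2
Ev 6: PC=2 idx=2 pred=T actual=T -> ctr[2]=3
Ev 7: PC=0 idx=0 pred=N actual=N -> ctr[0]=0
Ev 8: PC=0 idx=0 pred=N actual=N -> ctr[0]=0
Ev 9: PC=2 idx=2 pred=T actual=T -> ctr[2]=3
Ev 10: PC=0 idx=0 pred=N actual=T -> ctr[0]=1
Ev 11: PC=0 idx=0 pred=N actual=T -> ctr[0]=2
Ev 12: PC=0 idx=0 pred=T actual=T -> ctr[0]=3

Answer: N N N N N T N N T N N T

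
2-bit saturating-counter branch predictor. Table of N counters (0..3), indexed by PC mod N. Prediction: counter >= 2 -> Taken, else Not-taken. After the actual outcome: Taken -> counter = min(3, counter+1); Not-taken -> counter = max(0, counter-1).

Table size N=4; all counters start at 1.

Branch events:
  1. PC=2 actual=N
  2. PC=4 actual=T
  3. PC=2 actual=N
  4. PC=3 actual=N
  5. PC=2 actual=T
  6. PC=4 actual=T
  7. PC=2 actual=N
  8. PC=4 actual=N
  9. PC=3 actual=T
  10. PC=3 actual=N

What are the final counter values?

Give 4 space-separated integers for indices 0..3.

Answer: 2 1 0 0

Derivation:
Ev 1: PC=2 idx=2 pred=N actual=N -> ctr[2]=0
Ev 2: PC=4 idx=0 pred=N actual=T -> ctr[0]=2
Ev 3: PC=2 idx=2 pred=N actual=N -> ctr[2]=0
Ev 4: PC=3 idx=3 pred=N actual=N -> ctr[3]=0
Ev 5: PC=2 idx=2 pred=N actual=T -> ctr[2]=1
Ev 6: PC=4 idx=0 pred=T actual=T -> ctr[0]=3
Ev 7: PC=2 idx=2 pred=N actual=N -> ctr[2]=0
Ev 8: PC=4 idx=0 pred=T actual=N -> ctr[0]=2
Ev 9: PC=3 idx=3 pred=N actual=T -> ctr[3]=1
Ev 10: PC=3 idx=3 pred=N actual=N -> ctr[3]=0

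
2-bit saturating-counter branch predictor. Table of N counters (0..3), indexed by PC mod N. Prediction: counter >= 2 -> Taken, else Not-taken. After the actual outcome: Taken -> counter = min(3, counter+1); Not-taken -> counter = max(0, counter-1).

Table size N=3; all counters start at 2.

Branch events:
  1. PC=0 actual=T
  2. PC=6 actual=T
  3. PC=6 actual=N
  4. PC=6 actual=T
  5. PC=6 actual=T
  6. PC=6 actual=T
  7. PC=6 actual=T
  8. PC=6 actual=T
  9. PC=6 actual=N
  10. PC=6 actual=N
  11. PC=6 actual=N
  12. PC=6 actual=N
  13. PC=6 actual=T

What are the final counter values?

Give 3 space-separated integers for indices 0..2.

Ev 1: PC=0 idx=0 pred=T actual=T -> ctr[0]=3
Ev 2: PC=6 idx=0 pred=T actual=T -> ctr[0]=3
Ev 3: PC=6 idx=0 pred=T actual=N -> ctr[0]=2
Ev 4: PC=6 idx=0 pred=T actual=T -> ctr[0]=3
Ev 5: PC=6 idx=0 pred=T actual=T -> ctr[0]=3
Ev 6: PC=6 idx=0 pred=T actual=T -> ctr[0]=3
Ev 7: PC=6 idx=0 pred=T actual=T -> ctr[0]=3
Ev 8: PC=6 idx=0 pred=T actual=T -> ctr[0]=3
Ev 9: PC=6 idx=0 pred=T actual=N -> ctr[0]=2
Ev 10: PC=6 idx=0 pred=T actual=N -> ctr[0]=1
Ev 11: PC=6 idx=0 pred=N actual=N -> ctr[0]=0
Ev 12: PC=6 idx=0 pred=N actual=N -> ctr[0]=0
Ev 13: PC=6 idx=0 pred=N actual=T -> ctr[0]=1

Answer: 1 2 2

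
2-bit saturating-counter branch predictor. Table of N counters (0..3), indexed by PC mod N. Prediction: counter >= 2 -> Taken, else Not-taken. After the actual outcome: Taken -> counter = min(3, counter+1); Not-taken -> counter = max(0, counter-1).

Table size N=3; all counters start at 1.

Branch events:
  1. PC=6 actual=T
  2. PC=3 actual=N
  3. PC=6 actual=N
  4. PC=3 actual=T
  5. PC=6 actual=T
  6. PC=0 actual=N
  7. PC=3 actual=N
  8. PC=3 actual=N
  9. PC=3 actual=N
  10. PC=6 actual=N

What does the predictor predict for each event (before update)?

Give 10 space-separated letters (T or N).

Ev 1: PC=6 idx=0 pred=N actual=T -> ctr[0]=2
Ev 2: PC=3 idx=0 pred=T actual=N -> ctr[0]=1
Ev 3: PC=6 idx=0 pred=N actual=N -> ctr[0]=0
Ev 4: PC=3 idx=0 pred=N actual=T -> ctr[0]=1
Ev 5: PC=6 idx=0 pred=N actual=T -> ctr[0]=2
Ev 6: PC=0 idx=0 pred=T actual=N -> ctr[0]=1
Ev 7: PC=3 idx=0 pred=N actual=N -> ctr[0]=0
Ev 8: PC=3 idx=0 pred=N actual=N -> ctr[0]=0
Ev 9: PC=3 idx=0 pred=N actual=N -> ctr[0]=0
Ev 10: PC=6 idx=0 pred=N actual=N -> ctr[0]=0

Answer: N T N N N T N N N N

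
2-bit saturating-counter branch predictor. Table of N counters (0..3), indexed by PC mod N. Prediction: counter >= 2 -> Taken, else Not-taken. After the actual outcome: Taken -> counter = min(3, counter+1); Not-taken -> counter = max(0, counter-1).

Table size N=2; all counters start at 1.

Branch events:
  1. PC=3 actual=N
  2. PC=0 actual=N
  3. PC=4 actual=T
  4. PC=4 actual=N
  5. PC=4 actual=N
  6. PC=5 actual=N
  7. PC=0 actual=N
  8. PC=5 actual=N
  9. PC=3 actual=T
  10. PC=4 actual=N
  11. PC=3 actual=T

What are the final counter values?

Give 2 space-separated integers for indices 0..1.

Ev 1: PC=3 idx=1 pred=N actual=N -> ctr[1]=0
Ev 2: PC=0 idx=0 pred=N actual=N -> ctr[0]=0
Ev 3: PC=4 idx=0 pred=N actual=T -> ctr[0]=1
Ev 4: PC=4 idx=0 pred=N actual=N -> ctr[0]=0
Ev 5: PC=4 idx=0 pred=N actual=N -> ctr[0]=0
Ev 6: PC=5 idx=1 pred=N actual=N -> ctr[1]=0
Ev 7: PC=0 idx=0 pred=N actual=N -> ctr[0]=0
Ev 8: PC=5 idx=1 pred=N actual=N -> ctr[1]=0
Ev 9: PC=3 idx=1 pred=N actual=T -> ctr[1]=1
Ev 10: PC=4 idx=0 pred=N actual=N -> ctr[0]=0
Ev 11: PC=3 idx=1 pred=N actual=T -> ctr[1]=2

Answer: 0 2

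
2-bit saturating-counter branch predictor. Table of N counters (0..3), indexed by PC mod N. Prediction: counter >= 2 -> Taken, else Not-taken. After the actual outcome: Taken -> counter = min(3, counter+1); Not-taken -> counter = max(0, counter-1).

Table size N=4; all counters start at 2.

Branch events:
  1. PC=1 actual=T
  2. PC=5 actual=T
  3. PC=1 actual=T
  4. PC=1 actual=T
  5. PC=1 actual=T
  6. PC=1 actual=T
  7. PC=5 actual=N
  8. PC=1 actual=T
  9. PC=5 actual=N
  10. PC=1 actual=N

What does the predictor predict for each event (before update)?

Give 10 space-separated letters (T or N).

Answer: T T T T T T T T T T

Derivation:
Ev 1: PC=1 idx=1 pred=T actual=T -> ctr[1]=3
Ev 2: PC=5 idx=1 pred=T actual=T -> ctr[1]=3
Ev 3: PC=1 idx=1 pred=T actual=T -> ctr[1]=3
Ev 4: PC=1 idx=1 pred=T actual=T -> ctr[1]=3
Ev 5: PC=1 idx=1 pred=T actual=T -> ctr[1]=3
Ev 6: PC=1 idx=1 pred=T actual=T -> ctr[1]=3
Ev 7: PC=5 idx=1 pred=T actual=N -> ctr[1]=2
Ev 8: PC=1 idx=1 pred=T actual=T -> ctr[1]=3
Ev 9: PC=5 idx=1 pred=T actual=N -> ctr[1]=2
Ev 10: PC=1 idx=1 pred=T actual=N -> ctr[1]=1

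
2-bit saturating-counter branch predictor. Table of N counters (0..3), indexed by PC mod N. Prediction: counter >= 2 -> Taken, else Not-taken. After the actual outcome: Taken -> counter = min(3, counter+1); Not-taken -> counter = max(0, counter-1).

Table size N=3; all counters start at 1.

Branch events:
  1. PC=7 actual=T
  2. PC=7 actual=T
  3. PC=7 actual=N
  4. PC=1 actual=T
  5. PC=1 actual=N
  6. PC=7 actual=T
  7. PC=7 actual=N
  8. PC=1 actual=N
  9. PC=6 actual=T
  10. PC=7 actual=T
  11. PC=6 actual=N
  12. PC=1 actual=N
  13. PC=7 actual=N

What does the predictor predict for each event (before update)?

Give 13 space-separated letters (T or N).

Answer: N T T T T T T T N N T T N

Derivation:
Ev 1: PC=7 idx=1 pred=N actual=T -> ctr[1]=2
Ev 2: PC=7 idx=1 pred=T actual=T -> ctr[1]=3
Ev 3: PC=7 idx=1 pred=T actual=N -> ctr[1]=2
Ev 4: PC=1 idx=1 pred=T actual=T -> ctr[1]=3
Ev 5: PC=1 idx=1 pred=T actual=N -> ctr[1]=2
Ev 6: PC=7 idx=1 pred=T actual=T -> ctr[1]=3
Ev 7: PC=7 idx=1 pred=T actual=N -> ctr[1]=2
Ev 8: PC=1 idx=1 pred=T actual=N -> ctr[1]=1
Ev 9: PC=6 idx=0 pred=N actual=T -> ctr[0]=2
Ev 10: PC=7 idx=1 pred=N actual=T -> ctr[1]=2
Ev 11: PC=6 idx=0 pred=T actual=N -> ctr[0]=1
Ev 12: PC=1 idx=1 pred=T actual=N -> ctr[1]=1
Ev 13: PC=7 idx=1 pred=N actual=N -> ctr[1]=0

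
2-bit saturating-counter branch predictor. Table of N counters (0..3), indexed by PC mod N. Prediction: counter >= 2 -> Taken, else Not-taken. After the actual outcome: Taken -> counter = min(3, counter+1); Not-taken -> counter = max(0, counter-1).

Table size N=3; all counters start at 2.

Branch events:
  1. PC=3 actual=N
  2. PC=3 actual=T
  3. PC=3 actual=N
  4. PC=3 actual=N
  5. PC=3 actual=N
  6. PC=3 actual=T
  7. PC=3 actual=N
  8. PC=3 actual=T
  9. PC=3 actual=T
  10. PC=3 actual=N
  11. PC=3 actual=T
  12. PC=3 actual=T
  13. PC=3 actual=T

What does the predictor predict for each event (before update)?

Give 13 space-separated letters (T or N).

Answer: T N T N N N N N N T N T T

Derivation:
Ev 1: PC=3 idx=0 pred=T actual=N -> ctr[0]=1
Ev 2: PC=3 idx=0 pred=N actual=T -> ctr[0]=2
Ev 3: PC=3 idx=0 pred=T actual=N -> ctr[0]=1
Ev 4: PC=3 idx=0 pred=N actual=N -> ctr[0]=0
Ev 5: PC=3 idx=0 pred=N actual=N -> ctr[0]=0
Ev 6: PC=3 idx=0 pred=N actual=T -> ctr[0]=1
Ev 7: PC=3 idx=0 pred=N actual=N -> ctr[0]=0
Ev 8: PC=3 idx=0 pred=N actual=T -> ctr[0]=1
Ev 9: PC=3 idx=0 pred=N actual=T -> ctr[0]=2
Ev 10: PC=3 idx=0 pred=T actual=N -> ctr[0]=1
Ev 11: PC=3 idx=0 pred=N actual=T -> ctr[0]=2
Ev 12: PC=3 idx=0 pred=T actual=T -> ctr[0]=3
Ev 13: PC=3 idx=0 pred=T actual=T -> ctr[0]=3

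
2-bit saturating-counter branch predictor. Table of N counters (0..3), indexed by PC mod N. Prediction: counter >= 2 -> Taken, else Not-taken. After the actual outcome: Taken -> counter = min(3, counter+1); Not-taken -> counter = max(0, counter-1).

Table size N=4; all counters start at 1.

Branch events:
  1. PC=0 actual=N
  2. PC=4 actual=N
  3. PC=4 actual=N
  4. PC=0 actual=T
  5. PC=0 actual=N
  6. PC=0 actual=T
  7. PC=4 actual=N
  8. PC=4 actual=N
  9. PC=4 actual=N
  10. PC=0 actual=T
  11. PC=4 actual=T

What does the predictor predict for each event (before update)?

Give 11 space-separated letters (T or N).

Ev 1: PC=0 idx=0 pred=N actual=N -> ctr[0]=0
Ev 2: PC=4 idx=0 pred=N actual=N -> ctr[0]=0
Ev 3: PC=4 idx=0 pred=N actual=N -> ctr[0]=0
Ev 4: PC=0 idx=0 pred=N actual=T -> ctr[0]=1
Ev 5: PC=0 idx=0 pred=N actual=N -> ctr[0]=0
Ev 6: PC=0 idx=0 pred=N actual=T -> ctr[0]=1
Ev 7: PC=4 idx=0 pred=N actual=N -> ctr[0]=0
Ev 8: PC=4 idx=0 pred=N actual=N -> ctr[0]=0
Ev 9: PC=4 idx=0 pred=N actual=N -> ctr[0]=0
Ev 10: PC=0 idx=0 pred=N actual=T -> ctr[0]=1
Ev 11: PC=4 idx=0 pred=N actual=T -> ctr[0]=2

Answer: N N N N N N N N N N N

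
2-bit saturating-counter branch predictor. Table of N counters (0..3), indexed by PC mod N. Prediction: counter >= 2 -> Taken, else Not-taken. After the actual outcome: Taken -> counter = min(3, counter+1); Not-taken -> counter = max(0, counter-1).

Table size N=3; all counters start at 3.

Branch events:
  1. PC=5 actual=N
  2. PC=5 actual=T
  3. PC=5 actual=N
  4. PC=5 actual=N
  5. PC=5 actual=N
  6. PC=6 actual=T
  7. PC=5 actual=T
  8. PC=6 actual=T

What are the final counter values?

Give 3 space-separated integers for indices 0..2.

Answer: 3 3 1

Derivation:
Ev 1: PC=5 idx=2 pred=T actual=N -> ctr[2]=2
Ev 2: PC=5 idx=2 pred=T actual=T -> ctr[2]=3
Ev 3: PC=5 idx=2 pred=T actual=N -> ctr[2]=2
Ev 4: PC=5 idx=2 pred=T actual=N -> ctr[2]=1
Ev 5: PC=5 idx=2 pred=N actual=N -> ctr[2]=0
Ev 6: PC=6 idx=0 pred=T actual=T -> ctr[0]=3
Ev 7: PC=5 idx=2 pred=N actual=T -> ctr[2]=1
Ev 8: PC=6 idx=0 pred=T actual=T -> ctr[0]=3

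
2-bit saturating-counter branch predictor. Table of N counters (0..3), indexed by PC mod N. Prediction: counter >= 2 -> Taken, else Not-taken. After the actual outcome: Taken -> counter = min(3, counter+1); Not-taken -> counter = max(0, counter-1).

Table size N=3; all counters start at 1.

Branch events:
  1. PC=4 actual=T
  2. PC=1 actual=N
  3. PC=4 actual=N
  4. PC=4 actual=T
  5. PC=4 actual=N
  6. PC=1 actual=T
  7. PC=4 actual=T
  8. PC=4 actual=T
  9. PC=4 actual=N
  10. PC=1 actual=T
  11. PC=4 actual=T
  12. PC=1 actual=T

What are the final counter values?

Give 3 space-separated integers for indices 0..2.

Answer: 1 3 1

Derivation:
Ev 1: PC=4 idx=1 pred=N actual=T -> ctr[1]=2
Ev 2: PC=1 idx=1 pred=T actual=N -> ctr[1]=1
Ev 3: PC=4 idx=1 pred=N actual=N -> ctr[1]=0
Ev 4: PC=4 idx=1 pred=N actual=T -> ctr[1]=1
Ev 5: PC=4 idx=1 pred=N actual=N -> ctr[1]=0
Ev 6: PC=1 idx=1 pred=N actual=T -> ctr[1]=1
Ev 7: PC=4 idx=1 pred=N actual=T -> ctr[1]=2
Ev 8: PC=4 idx=1 pred=T actual=T -> ctr[1]=3
Ev 9: PC=4 idx=1 pred=T actual=N -> ctr[1]=2
Ev 10: PC=1 idx=1 pred=T actual=T -> ctr[1]=3
Ev 11: PC=4 idx=1 pred=T actual=T -> ctr[1]=3
Ev 12: PC=1 idx=1 pred=T actual=T -> ctr[1]=3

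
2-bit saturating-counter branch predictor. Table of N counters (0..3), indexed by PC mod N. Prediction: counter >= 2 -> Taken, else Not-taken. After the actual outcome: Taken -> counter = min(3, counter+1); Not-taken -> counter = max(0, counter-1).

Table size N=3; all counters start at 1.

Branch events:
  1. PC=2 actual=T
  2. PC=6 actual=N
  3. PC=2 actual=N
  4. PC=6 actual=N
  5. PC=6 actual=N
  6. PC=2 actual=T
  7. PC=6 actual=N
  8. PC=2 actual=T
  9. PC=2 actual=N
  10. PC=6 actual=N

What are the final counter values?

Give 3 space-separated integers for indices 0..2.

Answer: 0 1 2

Derivation:
Ev 1: PC=2 idx=2 pred=N actual=T -> ctr[2]=2
Ev 2: PC=6 idx=0 pred=N actual=N -> ctr[0]=0
Ev 3: PC=2 idx=2 pred=T actual=N -> ctr[2]=1
Ev 4: PC=6 idx=0 pred=N actual=N -> ctr[0]=0
Ev 5: PC=6 idx=0 pred=N actual=N -> ctr[0]=0
Ev 6: PC=2 idx=2 pred=N actual=T -> ctr[2]=2
Ev 7: PC=6 idx=0 pred=N actual=N -> ctr[0]=0
Ev 8: PC=2 idx=2 pred=T actual=T -> ctr[2]=3
Ev 9: PC=2 idx=2 pred=T actual=N -> ctr[2]=2
Ev 10: PC=6 idx=0 pred=N actual=N -> ctr[0]=0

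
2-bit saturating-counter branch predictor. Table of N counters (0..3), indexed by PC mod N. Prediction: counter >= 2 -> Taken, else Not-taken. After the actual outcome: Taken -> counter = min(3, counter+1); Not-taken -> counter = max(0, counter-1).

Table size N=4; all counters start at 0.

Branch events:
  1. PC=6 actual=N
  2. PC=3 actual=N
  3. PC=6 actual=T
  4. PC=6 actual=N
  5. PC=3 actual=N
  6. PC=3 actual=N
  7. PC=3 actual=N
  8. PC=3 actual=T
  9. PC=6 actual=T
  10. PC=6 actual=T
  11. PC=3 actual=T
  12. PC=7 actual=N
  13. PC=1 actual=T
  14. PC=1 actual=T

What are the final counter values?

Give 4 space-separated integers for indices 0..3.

Answer: 0 2 2 1

Derivation:
Ev 1: PC=6 idx=2 pred=N actual=N -> ctr[2]=0
Ev 2: PC=3 idx=3 pred=N actual=N -> ctr[3]=0
Ev 3: PC=6 idx=2 pred=N actual=T -> ctr[2]=1
Ev 4: PC=6 idx=2 pred=N actual=N -> ctr[2]=0
Ev 5: PC=3 idx=3 pred=N actual=N -> ctr[3]=0
Ev 6: PC=3 idx=3 pred=N actual=N -> ctr[3]=0
Ev 7: PC=3 idx=3 pred=N actual=N -> ctr[3]=0
Ev 8: PC=3 idx=3 pred=N actual=T -> ctr[3]=1
Ev 9: PC=6 idx=2 pred=N actual=T -> ctr[2]=1
Ev 10: PC=6 idx=2 pred=N actual=T -> ctr[2]=2
Ev 11: PC=3 idx=3 pred=N actual=T -> ctr[3]=2
Ev 12: PC=7 idx=3 pred=T actual=N -> ctr[3]=1
Ev 13: PC=1 idx=1 pred=N actual=T -> ctr[1]=1
Ev 14: PC=1 idx=1 pred=N actual=T -> ctr[1]=2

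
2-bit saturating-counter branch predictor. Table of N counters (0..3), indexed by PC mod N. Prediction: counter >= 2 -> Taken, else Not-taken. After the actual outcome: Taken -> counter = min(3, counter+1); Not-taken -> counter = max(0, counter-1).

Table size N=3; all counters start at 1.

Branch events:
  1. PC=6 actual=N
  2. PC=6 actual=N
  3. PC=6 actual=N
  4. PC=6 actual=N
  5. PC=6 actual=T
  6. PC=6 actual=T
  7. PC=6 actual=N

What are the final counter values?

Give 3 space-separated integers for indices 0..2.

Answer: 1 1 1

Derivation:
Ev 1: PC=6 idx=0 pred=N actual=N -> ctr[0]=0
Ev 2: PC=6 idx=0 pred=N actual=N -> ctr[0]=0
Ev 3: PC=6 idx=0 pred=N actual=N -> ctr[0]=0
Ev 4: PC=6 idx=0 pred=N actual=N -> ctr[0]=0
Ev 5: PC=6 idx=0 pred=N actual=T -> ctr[0]=1
Ev 6: PC=6 idx=0 pred=N actual=T -> ctr[0]=2
Ev 7: PC=6 idx=0 pred=T actual=N -> ctr[0]=1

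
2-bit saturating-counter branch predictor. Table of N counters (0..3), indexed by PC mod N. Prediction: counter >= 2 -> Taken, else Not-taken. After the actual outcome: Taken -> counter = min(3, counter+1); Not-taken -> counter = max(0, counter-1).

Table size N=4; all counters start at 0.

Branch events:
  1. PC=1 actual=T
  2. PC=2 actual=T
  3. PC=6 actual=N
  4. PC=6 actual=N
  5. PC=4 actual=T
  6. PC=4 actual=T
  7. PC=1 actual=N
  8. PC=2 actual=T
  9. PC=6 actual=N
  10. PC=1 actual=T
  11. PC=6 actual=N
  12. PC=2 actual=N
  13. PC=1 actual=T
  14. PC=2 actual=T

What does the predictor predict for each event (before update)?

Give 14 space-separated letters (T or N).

Ev 1: PC=1 idx=1 pred=N actual=T -> ctr[1]=1
Ev 2: PC=2 idx=2 pred=N actual=T -> ctr[2]=1
Ev 3: PC=6 idx=2 pred=N actual=N -> ctr[2]=0
Ev 4: PC=6 idx=2 pred=N actual=N -> ctr[2]=0
Ev 5: PC=4 idx=0 pred=N actual=T -> ctr[0]=1
Ev 6: PC=4 idx=0 pred=N actual=T -> ctr[0]=2
Ev 7: PC=1 idx=1 pred=N actual=N -> ctr[1]=0
Ev 8: PC=2 idx=2 pred=N actual=T -> ctr[2]=1
Ev 9: PC=6 idx=2 pred=N actual=N -> ctr[2]=0
Ev 10: PC=1 idx=1 pred=N actual=T -> ctr[1]=1
Ev 11: PC=6 idx=2 pred=N actual=N -> ctr[2]=0
Ev 12: PC=2 idx=2 pred=N actual=N -> ctr[2]=0
Ev 13: PC=1 idx=1 pred=N actual=T -> ctr[1]=2
Ev 14: PC=2 idx=2 pred=N actual=T -> ctr[2]=1

Answer: N N N N N N N N N N N N N N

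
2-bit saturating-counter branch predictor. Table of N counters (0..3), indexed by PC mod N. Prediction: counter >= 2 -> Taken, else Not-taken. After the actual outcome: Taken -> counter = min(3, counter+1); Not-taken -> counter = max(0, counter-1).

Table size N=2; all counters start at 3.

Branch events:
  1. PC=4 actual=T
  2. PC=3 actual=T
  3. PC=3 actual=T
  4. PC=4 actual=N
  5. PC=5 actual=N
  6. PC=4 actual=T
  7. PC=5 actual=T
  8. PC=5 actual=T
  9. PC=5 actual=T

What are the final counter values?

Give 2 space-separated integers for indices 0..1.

Answer: 3 3

Derivation:
Ev 1: PC=4 idx=0 pred=T actual=T -> ctr[0]=3
Ev 2: PC=3 idx=1 pred=T actual=T -> ctr[1]=3
Ev 3: PC=3 idx=1 pred=T actual=T -> ctr[1]=3
Ev 4: PC=4 idx=0 pred=T actual=N -> ctr[0]=2
Ev 5: PC=5 idx=1 pred=T actual=N -> ctr[1]=2
Ev 6: PC=4 idx=0 pred=T actual=T -> ctr[0]=3
Ev 7: PC=5 idx=1 pred=T actual=T -> ctr[1]=3
Ev 8: PC=5 idx=1 pred=T actual=T -> ctr[1]=3
Ev 9: PC=5 idx=1 pred=T actual=T -> ctr[1]=3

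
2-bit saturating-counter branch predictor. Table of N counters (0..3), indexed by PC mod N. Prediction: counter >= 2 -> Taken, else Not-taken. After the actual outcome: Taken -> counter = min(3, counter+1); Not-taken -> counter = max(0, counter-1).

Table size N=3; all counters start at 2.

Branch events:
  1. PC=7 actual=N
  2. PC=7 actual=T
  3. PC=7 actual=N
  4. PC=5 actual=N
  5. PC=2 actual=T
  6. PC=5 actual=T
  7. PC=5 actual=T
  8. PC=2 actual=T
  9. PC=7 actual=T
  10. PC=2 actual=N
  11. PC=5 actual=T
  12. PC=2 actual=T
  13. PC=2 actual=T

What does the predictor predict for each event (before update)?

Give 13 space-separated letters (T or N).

Answer: T N T T N T T T N T T T T

Derivation:
Ev 1: PC=7 idx=1 pred=T actual=N -> ctr[1]=1
Ev 2: PC=7 idx=1 pred=N actual=T -> ctr[1]=2
Ev 3: PC=7 idx=1 pred=T actual=N -> ctr[1]=1
Ev 4: PC=5 idx=2 pred=T actual=N -> ctr[2]=1
Ev 5: PC=2 idx=2 pred=N actual=T -> ctr[2]=2
Ev 6: PC=5 idx=2 pred=T actual=T -> ctr[2]=3
Ev 7: PC=5 idx=2 pred=T actual=T -> ctr[2]=3
Ev 8: PC=2 idx=2 pred=T actual=T -> ctr[2]=3
Ev 9: PC=7 idx=1 pred=N actual=T -> ctr[1]=2
Ev 10: PC=2 idx=2 pred=T actual=N -> ctr[2]=2
Ev 11: PC=5 idx=2 pred=T actual=T -> ctr[2]=3
Ev 12: PC=2 idx=2 pred=T actual=T -> ctr[2]=3
Ev 13: PC=2 idx=2 pred=T actual=T -> ctr[2]=3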